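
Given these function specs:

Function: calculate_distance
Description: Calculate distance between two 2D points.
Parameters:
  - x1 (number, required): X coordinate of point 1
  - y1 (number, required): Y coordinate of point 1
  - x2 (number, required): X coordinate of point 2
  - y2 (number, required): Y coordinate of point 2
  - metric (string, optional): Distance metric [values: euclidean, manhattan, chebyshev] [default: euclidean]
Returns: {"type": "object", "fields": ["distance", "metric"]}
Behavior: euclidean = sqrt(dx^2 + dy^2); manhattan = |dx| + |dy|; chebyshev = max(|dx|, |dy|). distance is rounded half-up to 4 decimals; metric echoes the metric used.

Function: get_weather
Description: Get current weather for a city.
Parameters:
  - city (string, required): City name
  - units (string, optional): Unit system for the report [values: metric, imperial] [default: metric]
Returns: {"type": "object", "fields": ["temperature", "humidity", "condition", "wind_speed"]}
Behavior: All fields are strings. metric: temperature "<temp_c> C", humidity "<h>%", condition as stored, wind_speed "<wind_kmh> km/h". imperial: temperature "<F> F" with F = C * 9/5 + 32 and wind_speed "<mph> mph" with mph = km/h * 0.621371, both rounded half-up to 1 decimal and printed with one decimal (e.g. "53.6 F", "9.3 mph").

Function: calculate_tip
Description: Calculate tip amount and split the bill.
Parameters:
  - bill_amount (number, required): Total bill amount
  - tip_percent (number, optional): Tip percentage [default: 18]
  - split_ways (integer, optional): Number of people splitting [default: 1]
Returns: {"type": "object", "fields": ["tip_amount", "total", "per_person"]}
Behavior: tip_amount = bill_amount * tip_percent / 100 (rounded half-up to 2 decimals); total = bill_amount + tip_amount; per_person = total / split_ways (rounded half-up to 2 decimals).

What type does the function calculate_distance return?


The calculate_distance spec declares Returns: {"type": "object", "fields": ["distance", "metric"]}
Type:
object


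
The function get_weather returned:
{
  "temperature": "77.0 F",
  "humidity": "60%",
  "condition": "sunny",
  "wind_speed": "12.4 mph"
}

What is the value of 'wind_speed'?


12.4 mph


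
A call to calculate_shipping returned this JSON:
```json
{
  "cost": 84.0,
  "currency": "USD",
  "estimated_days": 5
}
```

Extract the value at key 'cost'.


84.0


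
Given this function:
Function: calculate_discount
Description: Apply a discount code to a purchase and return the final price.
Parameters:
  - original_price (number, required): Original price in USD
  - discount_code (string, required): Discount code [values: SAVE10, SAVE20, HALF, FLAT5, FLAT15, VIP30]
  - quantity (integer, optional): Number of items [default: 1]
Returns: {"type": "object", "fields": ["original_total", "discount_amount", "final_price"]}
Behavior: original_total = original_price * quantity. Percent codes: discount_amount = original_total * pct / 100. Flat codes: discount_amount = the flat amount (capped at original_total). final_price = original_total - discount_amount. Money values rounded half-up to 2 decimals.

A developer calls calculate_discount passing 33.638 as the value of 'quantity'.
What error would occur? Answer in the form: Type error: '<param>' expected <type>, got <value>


Spec: 'quantity' is declared as integer; 33.638 is a non-integer number.
Type error: 'quantity' expected integer, got 33.638


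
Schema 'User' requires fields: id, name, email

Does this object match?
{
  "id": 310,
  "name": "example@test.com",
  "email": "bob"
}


Checking required fields... All present.
Valid - all required fields present


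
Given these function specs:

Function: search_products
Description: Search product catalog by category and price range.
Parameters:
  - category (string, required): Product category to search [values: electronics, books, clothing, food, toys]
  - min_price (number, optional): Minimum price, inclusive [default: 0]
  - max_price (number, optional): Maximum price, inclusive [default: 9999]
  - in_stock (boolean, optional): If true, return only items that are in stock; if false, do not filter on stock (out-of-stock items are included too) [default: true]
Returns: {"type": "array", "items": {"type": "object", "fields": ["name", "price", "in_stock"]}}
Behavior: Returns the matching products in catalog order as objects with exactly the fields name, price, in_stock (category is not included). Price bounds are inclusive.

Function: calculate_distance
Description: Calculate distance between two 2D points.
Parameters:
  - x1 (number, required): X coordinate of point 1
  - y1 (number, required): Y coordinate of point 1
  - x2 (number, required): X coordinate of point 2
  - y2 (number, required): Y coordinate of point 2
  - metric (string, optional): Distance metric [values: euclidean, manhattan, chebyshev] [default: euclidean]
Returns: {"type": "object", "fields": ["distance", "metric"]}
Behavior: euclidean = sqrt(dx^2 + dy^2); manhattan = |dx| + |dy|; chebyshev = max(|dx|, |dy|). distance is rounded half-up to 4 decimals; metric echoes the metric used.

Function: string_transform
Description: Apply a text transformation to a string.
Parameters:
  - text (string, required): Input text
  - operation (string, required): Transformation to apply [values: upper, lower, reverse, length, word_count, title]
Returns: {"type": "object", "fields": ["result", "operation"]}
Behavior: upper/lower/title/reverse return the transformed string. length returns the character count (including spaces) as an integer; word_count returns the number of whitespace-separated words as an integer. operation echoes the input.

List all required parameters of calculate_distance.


Parameters of calculate_distance and their required/optional flag:
  x1: required
  y1: required
  x2: required
  y2: required
  metric: optional
x1, x2, y1, y2


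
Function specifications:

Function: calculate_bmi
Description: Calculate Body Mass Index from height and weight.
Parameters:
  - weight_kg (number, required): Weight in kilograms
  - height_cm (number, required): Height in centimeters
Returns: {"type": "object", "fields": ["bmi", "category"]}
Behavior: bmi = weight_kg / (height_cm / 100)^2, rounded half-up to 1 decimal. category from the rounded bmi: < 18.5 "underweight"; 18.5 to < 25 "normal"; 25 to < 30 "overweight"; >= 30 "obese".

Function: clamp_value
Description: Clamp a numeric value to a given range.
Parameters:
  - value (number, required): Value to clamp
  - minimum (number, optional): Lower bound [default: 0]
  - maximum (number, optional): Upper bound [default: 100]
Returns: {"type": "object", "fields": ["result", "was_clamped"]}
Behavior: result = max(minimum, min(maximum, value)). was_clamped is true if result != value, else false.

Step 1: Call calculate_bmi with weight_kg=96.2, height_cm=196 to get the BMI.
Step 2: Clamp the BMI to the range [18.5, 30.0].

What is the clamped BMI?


Step 1: calculate_bmi(weight_kg=96.2, height_cm=196)
  height_m = 196 / 100 = 1.96
  bmi = 96.2 / 1.96^2 = 96.2 / 3.8416 = 25.041649 -> 25.0
  25 <= 25.0 < 30 -> overweight
  -> bmi = 25.0
Step 2: clamp_value(value=25.0, minimum=18.5, maximum=30.0)
  result = max(18.5, min(30.0, 25.0)) = max(18.5, 25.0) = 25.0
  was_clamped = (25.0 != 25.0) = false
  -> result = 25.0
25.0


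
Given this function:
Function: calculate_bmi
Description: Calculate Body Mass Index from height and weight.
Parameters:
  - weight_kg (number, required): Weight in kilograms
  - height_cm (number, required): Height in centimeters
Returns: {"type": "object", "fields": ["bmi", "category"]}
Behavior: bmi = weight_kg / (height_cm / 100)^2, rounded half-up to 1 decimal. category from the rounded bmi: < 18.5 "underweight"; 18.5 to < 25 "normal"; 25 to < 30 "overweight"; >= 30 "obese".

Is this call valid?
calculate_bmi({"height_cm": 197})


Checking required parameters...
Missing required parameter: weight_kg
Invalid - missing required parameter 'weight_kg'


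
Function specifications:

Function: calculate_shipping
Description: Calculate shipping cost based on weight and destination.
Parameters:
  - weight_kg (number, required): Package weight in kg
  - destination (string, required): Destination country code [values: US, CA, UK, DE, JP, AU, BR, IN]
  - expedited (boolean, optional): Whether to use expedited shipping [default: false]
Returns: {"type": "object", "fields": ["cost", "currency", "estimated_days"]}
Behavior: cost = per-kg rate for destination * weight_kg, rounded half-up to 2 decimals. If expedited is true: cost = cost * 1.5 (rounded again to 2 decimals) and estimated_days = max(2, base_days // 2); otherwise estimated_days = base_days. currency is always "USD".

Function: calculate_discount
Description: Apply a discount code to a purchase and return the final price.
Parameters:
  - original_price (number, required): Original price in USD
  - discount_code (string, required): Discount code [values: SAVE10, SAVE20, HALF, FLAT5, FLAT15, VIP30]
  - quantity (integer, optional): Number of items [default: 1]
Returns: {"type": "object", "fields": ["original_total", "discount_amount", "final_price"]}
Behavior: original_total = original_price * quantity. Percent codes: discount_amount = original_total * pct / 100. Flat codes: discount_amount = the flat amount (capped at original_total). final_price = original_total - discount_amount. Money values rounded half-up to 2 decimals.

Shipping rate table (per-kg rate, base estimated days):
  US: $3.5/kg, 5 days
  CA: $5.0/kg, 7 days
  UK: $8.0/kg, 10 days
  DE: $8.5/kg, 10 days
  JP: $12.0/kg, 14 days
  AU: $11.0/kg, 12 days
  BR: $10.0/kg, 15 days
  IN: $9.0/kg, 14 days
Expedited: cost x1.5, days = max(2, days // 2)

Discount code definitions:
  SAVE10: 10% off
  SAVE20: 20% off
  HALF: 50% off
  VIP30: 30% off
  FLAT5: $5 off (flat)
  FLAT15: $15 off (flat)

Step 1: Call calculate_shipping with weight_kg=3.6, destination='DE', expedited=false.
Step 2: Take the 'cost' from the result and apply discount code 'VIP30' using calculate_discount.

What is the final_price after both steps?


Step 1: calculate_shipping(weight_kg=3.6, destination=DE, expedited=false)
  Rate for DE: $8.5/kg, base 10 days
  cost = 8.5 * 3.6 = 30.6 -> 30.60
  expedited not set/false: estimated_days = 10
  -> cost = 30.60 USD
Step 2: calculate_discount(original_price=30.6, discount_code=VIP30, quantity=1)
  original_total = 30.6 * 1 = 30.60
  VIP30 = 30% off: discount_amount = 30.60 * 30/100 = 9.18 -> 9.18
  final_price = 30.60 - 9.18 = 21.42
  -> final_price = 21.42
$21.42


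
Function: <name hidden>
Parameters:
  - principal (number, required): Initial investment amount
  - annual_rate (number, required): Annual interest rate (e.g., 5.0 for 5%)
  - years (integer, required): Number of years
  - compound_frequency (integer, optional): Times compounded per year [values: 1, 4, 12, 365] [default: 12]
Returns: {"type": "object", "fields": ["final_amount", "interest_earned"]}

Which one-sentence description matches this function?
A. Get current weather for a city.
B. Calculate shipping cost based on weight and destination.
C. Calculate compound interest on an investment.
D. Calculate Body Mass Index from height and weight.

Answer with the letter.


Parameters principal, annual_rate, years, compound_frequency and return ["final_amount", "interest_earned"] fit: Calculate compound interest on an investment.
C


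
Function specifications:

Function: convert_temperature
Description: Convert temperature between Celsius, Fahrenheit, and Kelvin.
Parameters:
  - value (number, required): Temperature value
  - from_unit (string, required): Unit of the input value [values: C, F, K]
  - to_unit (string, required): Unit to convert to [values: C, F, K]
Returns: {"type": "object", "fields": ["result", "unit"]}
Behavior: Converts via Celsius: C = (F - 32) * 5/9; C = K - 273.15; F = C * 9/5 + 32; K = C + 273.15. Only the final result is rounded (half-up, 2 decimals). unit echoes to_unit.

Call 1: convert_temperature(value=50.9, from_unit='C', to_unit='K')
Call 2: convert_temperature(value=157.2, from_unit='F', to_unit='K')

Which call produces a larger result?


Call 1:
  Input already in C: 50.9
  To K: 50.9 + 273.15 = 324.05
  Round to 2 decimals: 324.05
  -> 324.05 K
Call 2:
  To C: (157.2 - 32) * 5/9 = 69.555556
  To K: 69.555556 + 273.15 = 342.705556
  Round to 2 decimals: 342.71
  -> 342.71 K
Call 2 (342.71 K)


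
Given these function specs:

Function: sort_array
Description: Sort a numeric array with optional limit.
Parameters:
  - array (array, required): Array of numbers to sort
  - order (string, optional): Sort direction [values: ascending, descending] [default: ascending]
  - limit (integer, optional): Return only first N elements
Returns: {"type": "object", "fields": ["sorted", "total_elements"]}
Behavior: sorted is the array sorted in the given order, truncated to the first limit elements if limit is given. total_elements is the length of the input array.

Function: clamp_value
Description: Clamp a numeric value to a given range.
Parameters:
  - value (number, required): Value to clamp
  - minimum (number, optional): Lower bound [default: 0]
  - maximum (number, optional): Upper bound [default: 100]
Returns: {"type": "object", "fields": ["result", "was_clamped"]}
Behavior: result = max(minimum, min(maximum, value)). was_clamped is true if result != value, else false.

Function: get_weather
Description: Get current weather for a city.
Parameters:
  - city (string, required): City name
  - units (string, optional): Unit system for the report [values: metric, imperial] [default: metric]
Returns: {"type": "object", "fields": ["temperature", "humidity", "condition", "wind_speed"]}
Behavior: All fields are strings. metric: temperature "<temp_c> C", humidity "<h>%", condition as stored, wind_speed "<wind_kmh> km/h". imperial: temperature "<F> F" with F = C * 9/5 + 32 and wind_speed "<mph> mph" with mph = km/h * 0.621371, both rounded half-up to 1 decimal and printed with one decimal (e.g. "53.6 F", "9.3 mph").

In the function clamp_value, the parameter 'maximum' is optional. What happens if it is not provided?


The clamp_value spec declares:
  - maximum (number, optional): Upper bound [default: 100]
It defaults to 100


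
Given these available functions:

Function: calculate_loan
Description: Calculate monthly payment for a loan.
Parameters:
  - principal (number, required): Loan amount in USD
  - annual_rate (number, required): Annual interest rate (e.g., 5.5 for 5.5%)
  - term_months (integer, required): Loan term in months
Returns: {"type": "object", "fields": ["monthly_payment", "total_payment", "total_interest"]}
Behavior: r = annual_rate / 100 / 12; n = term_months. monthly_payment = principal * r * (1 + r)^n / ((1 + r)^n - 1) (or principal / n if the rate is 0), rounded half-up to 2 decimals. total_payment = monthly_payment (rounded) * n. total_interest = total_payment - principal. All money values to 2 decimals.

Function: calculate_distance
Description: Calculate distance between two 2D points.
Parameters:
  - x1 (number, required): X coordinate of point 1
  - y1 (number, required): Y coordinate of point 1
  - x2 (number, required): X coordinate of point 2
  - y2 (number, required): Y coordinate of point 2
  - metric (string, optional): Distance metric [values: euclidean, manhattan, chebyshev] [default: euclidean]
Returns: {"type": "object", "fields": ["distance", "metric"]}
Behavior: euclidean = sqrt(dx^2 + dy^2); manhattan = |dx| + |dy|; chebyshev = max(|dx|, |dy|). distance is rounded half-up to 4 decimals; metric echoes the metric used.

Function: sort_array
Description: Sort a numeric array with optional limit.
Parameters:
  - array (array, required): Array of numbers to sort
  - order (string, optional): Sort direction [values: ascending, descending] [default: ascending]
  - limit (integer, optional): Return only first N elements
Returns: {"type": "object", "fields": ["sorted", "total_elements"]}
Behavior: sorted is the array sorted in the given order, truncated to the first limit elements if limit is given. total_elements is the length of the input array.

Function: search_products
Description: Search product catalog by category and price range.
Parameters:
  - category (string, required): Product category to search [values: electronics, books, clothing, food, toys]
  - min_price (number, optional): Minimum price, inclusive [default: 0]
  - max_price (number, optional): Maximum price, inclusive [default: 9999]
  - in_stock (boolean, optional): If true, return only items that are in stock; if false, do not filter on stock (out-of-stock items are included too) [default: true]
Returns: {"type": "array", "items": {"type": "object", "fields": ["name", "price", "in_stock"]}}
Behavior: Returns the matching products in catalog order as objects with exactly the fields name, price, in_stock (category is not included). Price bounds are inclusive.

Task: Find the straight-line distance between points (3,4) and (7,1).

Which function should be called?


The task needs a function whose description is: Calculate distance between two 2D points.
calculate_distance


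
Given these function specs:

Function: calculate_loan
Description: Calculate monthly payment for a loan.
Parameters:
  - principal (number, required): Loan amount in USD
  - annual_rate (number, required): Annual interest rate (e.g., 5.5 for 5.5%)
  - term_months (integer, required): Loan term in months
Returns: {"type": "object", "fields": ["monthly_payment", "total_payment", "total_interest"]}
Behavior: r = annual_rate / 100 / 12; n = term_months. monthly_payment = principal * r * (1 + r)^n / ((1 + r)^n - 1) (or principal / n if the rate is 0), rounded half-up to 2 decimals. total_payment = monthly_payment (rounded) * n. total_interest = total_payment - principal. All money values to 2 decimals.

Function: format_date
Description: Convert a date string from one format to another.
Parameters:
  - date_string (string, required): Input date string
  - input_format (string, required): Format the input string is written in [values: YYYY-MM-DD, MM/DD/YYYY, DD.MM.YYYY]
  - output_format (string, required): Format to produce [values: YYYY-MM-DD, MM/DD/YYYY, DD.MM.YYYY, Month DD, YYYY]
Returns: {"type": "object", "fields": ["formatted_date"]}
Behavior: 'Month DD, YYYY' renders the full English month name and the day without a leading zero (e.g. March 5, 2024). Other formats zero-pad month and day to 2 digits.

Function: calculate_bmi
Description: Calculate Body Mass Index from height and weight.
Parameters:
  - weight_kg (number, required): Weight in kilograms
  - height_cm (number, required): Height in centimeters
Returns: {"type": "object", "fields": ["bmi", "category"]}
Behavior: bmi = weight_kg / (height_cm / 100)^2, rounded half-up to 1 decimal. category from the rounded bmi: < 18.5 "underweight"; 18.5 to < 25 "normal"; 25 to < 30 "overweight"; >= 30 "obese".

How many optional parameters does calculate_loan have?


Parameters of calculate_loan: principal (required), annual_rate (required), term_months (required)
Optional count:
0


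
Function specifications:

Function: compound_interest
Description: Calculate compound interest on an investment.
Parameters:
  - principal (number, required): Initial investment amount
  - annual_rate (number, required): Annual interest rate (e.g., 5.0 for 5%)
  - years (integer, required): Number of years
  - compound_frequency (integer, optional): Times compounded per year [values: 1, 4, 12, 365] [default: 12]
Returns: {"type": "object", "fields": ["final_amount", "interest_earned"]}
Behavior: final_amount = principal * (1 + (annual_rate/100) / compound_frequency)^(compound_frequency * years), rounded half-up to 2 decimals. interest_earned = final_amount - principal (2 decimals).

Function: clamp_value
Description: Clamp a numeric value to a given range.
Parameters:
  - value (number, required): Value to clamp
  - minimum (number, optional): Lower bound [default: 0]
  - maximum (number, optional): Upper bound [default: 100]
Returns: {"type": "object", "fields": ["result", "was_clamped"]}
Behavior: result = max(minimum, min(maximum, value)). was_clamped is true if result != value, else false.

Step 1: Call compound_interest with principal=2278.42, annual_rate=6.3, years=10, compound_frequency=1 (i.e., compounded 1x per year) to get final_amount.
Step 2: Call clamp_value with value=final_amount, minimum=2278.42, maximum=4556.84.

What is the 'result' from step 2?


Step 1: compound_interest
  rate per period = 6.3/100/1 = 0.063 (keep full precision); periods = 1 * 10 = 10
  (1 + 0.063)^10 = 1.84218247
  final_amount = 2278.42 * 1.84218247 = 4197.265383 -> 4197.27
  interest_earned = 4197.27 - 2278.42 = 1918.85
  -> final_amount = 4197.27
Step 2: clamp_value(value=4197.27, minimum=2278.42, maximum=4556.84)
  result = max(2278.42, min(4556.84, 4197.27)) = max(2278.42, 4197.27) = 4197.27
  was_clamped = (4197.27 != 4197.27) = false
  -> result = 4197.27
4197.27


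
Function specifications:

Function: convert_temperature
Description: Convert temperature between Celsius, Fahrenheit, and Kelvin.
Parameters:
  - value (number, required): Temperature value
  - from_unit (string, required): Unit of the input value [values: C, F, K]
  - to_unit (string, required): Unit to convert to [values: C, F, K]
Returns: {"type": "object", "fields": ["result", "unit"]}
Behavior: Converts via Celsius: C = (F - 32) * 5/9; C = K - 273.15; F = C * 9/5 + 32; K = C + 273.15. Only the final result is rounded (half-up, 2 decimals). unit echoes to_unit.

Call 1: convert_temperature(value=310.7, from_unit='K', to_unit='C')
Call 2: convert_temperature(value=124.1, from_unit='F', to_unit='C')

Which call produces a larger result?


Call 1:
  To C: 310.7 - 273.15 = 37.55
  Target is C: 37.55
  Round to 2 decimals: 37.55
  -> 37.55 C
Call 2:
  To C: (124.1 - 32) * 5/9 = 51.166667
  Target is C: 51.166667
  Round to 2 decimals: 51.17
  -> 51.17 C
Call 2 (51.17 C)


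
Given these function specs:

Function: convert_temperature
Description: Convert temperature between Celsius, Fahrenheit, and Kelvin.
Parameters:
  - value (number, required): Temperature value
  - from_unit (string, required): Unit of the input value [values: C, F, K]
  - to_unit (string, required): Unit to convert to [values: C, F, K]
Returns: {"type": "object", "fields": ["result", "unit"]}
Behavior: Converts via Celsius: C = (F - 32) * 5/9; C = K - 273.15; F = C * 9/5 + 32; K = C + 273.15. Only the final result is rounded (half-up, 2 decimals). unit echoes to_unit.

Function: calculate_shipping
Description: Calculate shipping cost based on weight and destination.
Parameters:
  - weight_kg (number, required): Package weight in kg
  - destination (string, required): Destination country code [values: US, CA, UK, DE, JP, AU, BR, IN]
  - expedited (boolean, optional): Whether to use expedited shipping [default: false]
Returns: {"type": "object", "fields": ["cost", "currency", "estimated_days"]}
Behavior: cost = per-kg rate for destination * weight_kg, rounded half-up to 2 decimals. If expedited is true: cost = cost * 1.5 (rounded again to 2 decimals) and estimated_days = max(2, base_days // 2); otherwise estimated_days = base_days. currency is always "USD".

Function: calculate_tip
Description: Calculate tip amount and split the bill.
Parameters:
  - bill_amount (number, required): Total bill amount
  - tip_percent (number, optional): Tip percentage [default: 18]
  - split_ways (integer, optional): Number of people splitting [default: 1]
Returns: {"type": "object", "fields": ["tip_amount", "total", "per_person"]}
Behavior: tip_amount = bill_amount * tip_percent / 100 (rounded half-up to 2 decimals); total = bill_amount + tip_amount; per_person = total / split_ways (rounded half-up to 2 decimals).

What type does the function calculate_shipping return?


The calculate_shipping spec declares Returns: {"type": "object", "fields": ["cost", "currency", "estimated_days"]}
Type:
object


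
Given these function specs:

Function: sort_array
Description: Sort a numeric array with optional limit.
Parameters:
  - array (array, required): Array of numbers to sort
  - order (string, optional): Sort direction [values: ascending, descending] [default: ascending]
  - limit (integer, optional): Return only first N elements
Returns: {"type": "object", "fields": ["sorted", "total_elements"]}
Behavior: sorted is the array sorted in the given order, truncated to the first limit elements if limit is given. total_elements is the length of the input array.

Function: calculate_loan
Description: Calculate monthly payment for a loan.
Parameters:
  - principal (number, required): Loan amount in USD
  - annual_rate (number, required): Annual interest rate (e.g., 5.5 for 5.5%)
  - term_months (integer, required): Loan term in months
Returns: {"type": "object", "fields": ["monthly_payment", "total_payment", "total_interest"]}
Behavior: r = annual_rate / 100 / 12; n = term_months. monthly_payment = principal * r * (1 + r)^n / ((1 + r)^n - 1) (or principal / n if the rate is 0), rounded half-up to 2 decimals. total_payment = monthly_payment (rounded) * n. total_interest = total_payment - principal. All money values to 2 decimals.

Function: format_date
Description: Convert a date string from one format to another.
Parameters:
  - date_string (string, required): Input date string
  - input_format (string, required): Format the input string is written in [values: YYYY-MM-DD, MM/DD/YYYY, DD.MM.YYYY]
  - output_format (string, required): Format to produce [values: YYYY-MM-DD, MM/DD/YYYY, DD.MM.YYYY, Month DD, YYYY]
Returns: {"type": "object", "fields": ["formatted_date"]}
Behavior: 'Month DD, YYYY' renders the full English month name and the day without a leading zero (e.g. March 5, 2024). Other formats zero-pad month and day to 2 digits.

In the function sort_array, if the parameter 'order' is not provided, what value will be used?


The sort_array spec declares:
  - order (string, optional): Sort direction [values: ascending, descending] [default: ascending]
Default:
ascending


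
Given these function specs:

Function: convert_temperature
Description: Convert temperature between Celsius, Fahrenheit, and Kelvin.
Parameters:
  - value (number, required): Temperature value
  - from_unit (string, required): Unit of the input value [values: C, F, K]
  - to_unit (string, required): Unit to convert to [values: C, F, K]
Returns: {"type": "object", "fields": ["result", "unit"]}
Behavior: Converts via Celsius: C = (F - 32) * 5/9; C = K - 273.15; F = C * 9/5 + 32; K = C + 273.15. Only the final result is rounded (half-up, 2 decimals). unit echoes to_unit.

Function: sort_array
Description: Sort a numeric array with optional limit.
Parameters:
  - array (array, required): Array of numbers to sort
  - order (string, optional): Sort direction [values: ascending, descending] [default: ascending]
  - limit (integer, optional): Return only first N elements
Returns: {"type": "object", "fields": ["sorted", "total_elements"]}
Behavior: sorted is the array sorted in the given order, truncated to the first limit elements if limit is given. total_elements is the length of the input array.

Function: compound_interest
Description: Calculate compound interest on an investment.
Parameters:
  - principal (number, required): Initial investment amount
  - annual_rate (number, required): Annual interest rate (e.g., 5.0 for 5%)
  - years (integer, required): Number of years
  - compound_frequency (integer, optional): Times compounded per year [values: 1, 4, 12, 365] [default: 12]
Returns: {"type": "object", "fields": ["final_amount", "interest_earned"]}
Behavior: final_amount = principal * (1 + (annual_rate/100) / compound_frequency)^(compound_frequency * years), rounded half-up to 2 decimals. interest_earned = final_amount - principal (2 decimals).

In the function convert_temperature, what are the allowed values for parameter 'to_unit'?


The convert_temperature spec declares:
  - to_unit (string, required): Unit to convert to [values: C, F, K]
Allowed values:
C, F, K


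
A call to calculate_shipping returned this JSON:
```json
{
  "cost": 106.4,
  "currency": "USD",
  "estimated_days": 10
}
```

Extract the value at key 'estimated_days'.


10


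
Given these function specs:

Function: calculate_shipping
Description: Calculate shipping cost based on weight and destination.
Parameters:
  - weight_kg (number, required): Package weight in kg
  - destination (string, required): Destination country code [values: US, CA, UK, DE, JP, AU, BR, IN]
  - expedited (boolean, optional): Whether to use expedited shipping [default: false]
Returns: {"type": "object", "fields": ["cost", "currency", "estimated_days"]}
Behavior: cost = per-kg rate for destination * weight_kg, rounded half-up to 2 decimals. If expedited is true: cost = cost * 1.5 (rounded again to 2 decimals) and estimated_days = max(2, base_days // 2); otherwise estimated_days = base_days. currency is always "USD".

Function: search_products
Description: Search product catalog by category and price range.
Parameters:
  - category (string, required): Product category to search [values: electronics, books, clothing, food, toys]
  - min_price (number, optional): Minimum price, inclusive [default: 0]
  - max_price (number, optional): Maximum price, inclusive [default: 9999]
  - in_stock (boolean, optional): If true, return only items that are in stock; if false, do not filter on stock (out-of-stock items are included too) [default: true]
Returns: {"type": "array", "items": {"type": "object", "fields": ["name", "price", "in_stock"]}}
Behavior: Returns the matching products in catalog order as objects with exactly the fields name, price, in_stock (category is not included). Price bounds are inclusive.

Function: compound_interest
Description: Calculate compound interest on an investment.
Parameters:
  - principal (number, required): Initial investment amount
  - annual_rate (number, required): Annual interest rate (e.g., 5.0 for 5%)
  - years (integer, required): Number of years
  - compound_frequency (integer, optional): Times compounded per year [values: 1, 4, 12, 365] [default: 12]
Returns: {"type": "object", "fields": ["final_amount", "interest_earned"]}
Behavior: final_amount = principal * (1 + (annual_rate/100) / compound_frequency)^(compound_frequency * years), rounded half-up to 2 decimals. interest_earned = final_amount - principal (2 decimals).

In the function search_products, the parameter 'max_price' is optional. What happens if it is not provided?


The search_products spec declares:
  - max_price (number, optional): Maximum price, inclusive [default: 9999]
It defaults to 9999


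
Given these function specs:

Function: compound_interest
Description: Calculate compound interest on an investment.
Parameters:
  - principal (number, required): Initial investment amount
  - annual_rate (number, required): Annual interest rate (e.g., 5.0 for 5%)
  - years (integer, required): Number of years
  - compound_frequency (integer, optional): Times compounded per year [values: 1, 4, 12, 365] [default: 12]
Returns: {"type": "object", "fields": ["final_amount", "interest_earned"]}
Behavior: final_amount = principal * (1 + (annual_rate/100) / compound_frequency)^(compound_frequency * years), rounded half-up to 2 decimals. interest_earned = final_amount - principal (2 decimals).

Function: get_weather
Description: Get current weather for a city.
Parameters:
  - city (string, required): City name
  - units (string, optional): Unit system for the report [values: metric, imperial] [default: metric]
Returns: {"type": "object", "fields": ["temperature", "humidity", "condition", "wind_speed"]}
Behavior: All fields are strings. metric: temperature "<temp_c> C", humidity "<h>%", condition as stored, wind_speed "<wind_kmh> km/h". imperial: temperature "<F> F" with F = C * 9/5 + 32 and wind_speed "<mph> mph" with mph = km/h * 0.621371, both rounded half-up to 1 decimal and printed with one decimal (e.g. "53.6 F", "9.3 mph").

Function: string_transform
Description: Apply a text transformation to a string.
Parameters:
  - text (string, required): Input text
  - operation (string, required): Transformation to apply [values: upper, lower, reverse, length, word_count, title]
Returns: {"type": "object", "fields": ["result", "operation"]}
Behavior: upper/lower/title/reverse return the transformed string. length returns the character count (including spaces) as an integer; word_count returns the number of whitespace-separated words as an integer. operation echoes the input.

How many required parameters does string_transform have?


Parameters of string_transform: text (required), operation (required)
Required count:
2


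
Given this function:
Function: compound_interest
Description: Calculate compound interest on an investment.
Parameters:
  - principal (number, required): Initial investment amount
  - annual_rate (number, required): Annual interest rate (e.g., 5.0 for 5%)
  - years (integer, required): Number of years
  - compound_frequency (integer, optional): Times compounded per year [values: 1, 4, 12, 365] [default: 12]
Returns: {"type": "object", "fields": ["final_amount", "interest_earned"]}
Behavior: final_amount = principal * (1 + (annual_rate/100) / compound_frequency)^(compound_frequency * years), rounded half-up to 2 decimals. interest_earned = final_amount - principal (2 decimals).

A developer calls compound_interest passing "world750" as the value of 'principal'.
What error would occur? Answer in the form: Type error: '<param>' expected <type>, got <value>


Spec: 'principal' is declared as number; "world750" is a string.
Type error: 'principal' expected number, got "world750"


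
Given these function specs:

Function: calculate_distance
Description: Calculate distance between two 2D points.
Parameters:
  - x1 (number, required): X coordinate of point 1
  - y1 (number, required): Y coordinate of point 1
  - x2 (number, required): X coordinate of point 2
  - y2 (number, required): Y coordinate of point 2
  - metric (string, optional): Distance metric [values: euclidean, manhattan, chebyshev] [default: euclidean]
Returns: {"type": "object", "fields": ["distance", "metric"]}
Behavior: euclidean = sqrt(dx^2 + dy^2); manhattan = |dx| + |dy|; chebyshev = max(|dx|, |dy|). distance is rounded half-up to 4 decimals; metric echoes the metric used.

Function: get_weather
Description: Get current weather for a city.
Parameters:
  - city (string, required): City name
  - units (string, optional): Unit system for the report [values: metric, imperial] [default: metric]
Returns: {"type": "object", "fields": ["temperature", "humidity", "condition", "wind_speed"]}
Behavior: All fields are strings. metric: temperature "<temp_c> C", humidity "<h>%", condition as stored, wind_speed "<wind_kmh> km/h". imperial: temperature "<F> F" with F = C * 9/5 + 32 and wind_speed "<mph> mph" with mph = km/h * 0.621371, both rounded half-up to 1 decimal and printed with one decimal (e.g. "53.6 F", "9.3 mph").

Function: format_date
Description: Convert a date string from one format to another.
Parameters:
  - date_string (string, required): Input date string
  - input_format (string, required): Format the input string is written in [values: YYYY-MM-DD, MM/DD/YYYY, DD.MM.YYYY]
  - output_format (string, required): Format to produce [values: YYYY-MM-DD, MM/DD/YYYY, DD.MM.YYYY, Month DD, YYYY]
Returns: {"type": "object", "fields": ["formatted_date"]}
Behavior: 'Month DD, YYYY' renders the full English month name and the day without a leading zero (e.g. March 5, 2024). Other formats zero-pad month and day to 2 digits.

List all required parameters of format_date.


Parameters of format_date and their required/optional flag:
  date_string: required
  input_format: required
  output_format: required
date_string, input_format, output_format


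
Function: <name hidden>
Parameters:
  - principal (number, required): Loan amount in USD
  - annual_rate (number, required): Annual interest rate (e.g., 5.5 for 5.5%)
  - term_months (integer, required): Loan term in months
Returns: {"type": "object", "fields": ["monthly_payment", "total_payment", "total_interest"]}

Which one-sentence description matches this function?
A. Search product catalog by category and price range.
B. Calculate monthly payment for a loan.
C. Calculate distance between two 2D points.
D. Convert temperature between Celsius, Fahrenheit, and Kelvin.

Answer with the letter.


Parameters principal, annual_rate, term_months and return ["monthly_payment", "total_payment", "total_interest"] fit: Calculate monthly payment for a loan.
B


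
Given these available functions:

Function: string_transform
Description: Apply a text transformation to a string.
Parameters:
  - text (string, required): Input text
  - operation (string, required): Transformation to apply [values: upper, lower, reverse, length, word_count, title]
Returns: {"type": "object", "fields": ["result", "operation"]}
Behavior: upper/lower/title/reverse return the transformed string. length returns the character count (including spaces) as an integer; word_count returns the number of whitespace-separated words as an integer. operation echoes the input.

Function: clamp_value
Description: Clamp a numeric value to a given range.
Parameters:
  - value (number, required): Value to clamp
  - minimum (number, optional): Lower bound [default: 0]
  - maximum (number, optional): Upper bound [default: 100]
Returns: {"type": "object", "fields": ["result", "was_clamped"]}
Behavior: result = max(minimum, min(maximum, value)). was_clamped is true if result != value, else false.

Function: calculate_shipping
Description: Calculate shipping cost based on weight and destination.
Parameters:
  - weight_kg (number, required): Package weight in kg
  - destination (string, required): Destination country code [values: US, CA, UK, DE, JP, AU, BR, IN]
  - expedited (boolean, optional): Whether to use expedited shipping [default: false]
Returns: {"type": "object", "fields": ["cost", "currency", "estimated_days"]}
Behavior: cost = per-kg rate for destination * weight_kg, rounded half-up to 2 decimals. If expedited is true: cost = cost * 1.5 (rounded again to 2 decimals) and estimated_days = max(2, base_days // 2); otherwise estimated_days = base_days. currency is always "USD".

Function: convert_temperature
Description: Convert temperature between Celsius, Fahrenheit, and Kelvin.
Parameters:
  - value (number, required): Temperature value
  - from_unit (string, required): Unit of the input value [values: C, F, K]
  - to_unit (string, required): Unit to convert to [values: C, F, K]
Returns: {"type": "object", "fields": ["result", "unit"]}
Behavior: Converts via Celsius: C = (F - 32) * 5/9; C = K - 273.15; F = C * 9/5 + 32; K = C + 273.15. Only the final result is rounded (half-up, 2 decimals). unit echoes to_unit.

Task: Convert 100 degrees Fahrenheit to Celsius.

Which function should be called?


The task needs a function whose description is: Convert temperature between Celsius, Fahrenheit, and Kelvin.
convert_temperature


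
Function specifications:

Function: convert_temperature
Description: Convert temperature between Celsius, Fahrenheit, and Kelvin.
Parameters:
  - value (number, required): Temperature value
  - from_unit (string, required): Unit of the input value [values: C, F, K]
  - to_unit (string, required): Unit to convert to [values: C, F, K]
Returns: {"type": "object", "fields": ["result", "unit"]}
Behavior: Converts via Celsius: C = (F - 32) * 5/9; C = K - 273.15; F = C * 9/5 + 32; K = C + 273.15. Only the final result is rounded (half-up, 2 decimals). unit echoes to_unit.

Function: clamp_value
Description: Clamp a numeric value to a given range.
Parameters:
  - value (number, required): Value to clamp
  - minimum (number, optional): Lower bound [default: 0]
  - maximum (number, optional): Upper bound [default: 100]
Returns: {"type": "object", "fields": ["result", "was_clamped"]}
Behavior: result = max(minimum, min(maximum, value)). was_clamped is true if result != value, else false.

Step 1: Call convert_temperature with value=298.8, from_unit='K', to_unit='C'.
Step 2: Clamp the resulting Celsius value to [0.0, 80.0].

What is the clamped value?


Step 1: convert_temperature(value=298.8, from_unit=K, to_unit=C)
  To C: 298.8 - 273.15 = 25.65
  Target is C: 25.65
  Round to 2 decimals: 25.65
  -> result = 25.65 C
Step 2: clamp_value(value=25.65, minimum=0.0, maximum=80.0)
  result = max(0.0, min(80.0, 25.65)) = max(0.0, 25.65) = 25.65
  was_clamped = (25.65 != 25.65) = false
  -> result = 25.65
25.65
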